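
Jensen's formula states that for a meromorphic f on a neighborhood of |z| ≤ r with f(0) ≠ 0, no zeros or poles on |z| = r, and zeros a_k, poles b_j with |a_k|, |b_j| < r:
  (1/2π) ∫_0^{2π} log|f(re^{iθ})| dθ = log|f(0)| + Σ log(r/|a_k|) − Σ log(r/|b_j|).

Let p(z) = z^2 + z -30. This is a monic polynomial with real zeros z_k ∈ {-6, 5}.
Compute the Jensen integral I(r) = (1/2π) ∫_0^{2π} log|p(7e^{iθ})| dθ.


Zeros: -6, 5; r = 7.
Inside |z| < r: -6, 5. Outside (|z| ≥ r): ∅.
p(0) = -30, so log|p(0)| = log(30) = 3.4012.
Apply Jensen: I(r) = log|p(0)| + Σ_k log(r/|z_k|), summed over zeros inside |z| < r.
  log(r/|z_k|) for z_k = -6: log(7/6) = 0.1542
  log(r/|z_k|) for z_k = 5: log(7/5) = 0.3365
Sum over inside zeros: 0.4906.
I(r) = log|p(0)| + (inside sum) = 3.4012 + 0.4906 = 3.8918.
Closed form (all zeros inside, monic): I(r) = n·log(r) = 2·log(7) = 3.8918. ✓

I(r) ≈ 3.8918.


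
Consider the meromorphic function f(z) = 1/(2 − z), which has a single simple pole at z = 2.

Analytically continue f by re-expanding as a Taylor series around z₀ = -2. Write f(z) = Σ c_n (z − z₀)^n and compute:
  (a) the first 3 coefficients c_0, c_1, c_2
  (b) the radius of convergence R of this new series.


Let w = z − z₀, so z = z₀ + w.
Then 2 − z = 2 − (z₀ + w) = (2 − z₀) − w = 4 − w.
f(z) = 1/(4 − w) = (1/(4)) · 1/(1 − w/(4)) = Σ_{n≥0} w^n / (4)^(n+1).
So c_n = 1/(4)^(n+1):
  c_0 = 1/(4)^1 = 1/4.
  c_1 = 1/(4)^2 = 1/16.
  c_2 = 1/(4)^3 = 1/64.
The series is valid for |w/d| < 1, i.e. |z − z₀| < |d|.
Radius of convergence: R = |2 − z₀| = |4| = 4 (distance from z₀ to the singularity z = 2).

c_0 = 1/4, c_1 = 1/16, c_2 = 1/64; R = 4.


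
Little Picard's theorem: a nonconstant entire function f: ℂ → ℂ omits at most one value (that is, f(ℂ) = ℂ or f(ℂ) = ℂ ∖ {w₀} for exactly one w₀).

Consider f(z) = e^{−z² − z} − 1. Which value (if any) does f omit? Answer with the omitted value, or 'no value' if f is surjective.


Little Picard bounds the complement of f(ℂ) to at most one point.
The exponent g(z) = −z² − z is a nonconstant polynomial, hence surjective onto ℂ. So e^{g(z)} takes every value in {e^w : w ∈ ℂ} = ℂ ∖ {0}. Adding -1 shifts the range to ℂ ∖ {-1}. f omits exactly -1.

Omitted value: -1.


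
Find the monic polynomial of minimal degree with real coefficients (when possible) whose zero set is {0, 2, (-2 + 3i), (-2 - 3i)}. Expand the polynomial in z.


The polynomial is p(z) = ∏_{α ∈ S} (z − α), where S = {0, 2, (-2 + 3i), (-2 - 3i)}.
Expanding the product yields: p(z) = z^4 + 2·z^3 + 5·z^2 -26·z.
Note conjugate pairs combine to real quadratics: (z − (-2+3i))(z − (-2−3i)) = z² + 4z + 13.
The resulting polynomial has degree 4 and real coefficients as required.

p(z) = z^4 + 2·z^3 + 5·z^2 -26·z.


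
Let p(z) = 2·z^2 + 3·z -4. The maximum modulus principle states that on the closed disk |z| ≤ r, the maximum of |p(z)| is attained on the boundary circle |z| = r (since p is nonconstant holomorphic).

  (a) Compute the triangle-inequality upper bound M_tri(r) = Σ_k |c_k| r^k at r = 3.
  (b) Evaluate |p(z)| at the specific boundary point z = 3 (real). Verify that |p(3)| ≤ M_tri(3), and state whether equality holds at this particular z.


Coefficients: c_0 = -4, c_1 = 3, c_2 = 2. Radius r = 3.
Part (a). Triangle bound: M_tri(r) = Σ_k |c_k| r^k
  = |-4|·3^0 + |3|·3^1 + |2|·3^2
  = 4 + 9 + 18 = 31.
This bounds M(r) := max_{|z|=r} |p(z)| from above; equality holds iff all terms c_k z^k can be made to align in phase at a single z on |z|=r.
Part (b). At z = 3 (real, on the circle |z| = r):
  p(3) = (-4)·3^0 + (3)·3^1 + (2)·3^2 = 23.
  |p(3)| = 23.
Check: |p(3)| = 23 ≤ 31 = M_tri(3). ✓ Equality does not hold at z = 3 (the coefficients have mixed signs, so the terms do not all align in phase there).

M_tri(3) = 31; |p(3)| = 23; equality at z=3: no.


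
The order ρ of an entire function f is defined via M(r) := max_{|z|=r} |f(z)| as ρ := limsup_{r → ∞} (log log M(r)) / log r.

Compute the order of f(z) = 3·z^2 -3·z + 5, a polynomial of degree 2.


|f(z)| ≤ Σ|c_k|·r^k = O(r^2) as r → ∞. Polynomial growth is O(e^{r^ε}) for every ε > 0 (since r^2/e^{r^ε} → 0), so ρ ≤ ε for all ε > 0, i.e. ρ = 0. Every nonconstant polynomial has order 0.
Therefore ρ = 0.

Order ρ = 0.


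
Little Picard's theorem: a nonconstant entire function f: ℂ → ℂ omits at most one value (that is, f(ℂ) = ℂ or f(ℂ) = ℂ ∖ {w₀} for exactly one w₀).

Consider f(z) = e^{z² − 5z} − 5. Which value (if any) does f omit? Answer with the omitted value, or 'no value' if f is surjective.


Little Picard bounds the complement of f(ℂ) to at most one point.
The exponent g(z) = z² − 5z is a nonconstant polynomial, hence surjective onto ℂ. So e^{g(z)} takes every value in {e^w : w ∈ ℂ} = ℂ ∖ {0}. Adding -5 shifts the range to ℂ ∖ {-5}. f omits exactly -5.

Omitted value: -5.


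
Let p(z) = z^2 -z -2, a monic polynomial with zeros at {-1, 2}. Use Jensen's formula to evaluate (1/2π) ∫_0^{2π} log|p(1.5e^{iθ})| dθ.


Zeros: -1, 2; r = 1.5.
Inside |z| < r: -1. Outside (|z| ≥ r): 2.
p(0) = -2, so log|p(0)| = log(2) = 0.6931.
Apply Jensen: I(r) = log|p(0)| + Σ_k log(r/|z_k|), summed over zeros inside |z| < r.
  log(r/|z_k|) for z_k = -1: log(1.5/1) = 0.4055
  Outside zeros (2) contribute nothing to the Jensen sum.
Sum over inside zeros: 0.4055.
I(r) = log|p(0)| + (inside sum) = 0.6931 + 0.4055 = 1.0986.
Note: since some zeros are outside |z| ≤ r, the simplified n·log(r) form does NOT apply — only the inside zeros contribute.

I(r) ≈ 1.0986.


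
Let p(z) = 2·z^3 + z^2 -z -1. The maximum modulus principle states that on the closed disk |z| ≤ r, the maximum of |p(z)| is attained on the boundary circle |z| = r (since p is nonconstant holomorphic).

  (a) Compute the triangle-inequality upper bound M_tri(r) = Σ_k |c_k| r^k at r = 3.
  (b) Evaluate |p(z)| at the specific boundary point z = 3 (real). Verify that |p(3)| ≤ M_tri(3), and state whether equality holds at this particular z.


Coefficients: c_0 = -1, c_1 = -1, c_2 = 1, c_3 = 2. Radius r = 3.
Part (a). Triangle bound: M_tri(r) = Σ_k |c_k| r^k
  = |-1|·3^0 + |-1|·3^1 + |1|·3^2 + |2|·3^3
  = 1 + 3 + 9 + 54 = 67.
This bounds M(r) := max_{|z|=r} |p(z)| from above; equality holds iff all terms c_k z^k can be made to align in phase at a single z on |z|=r.
Part (b). At z = 3 (real, on the circle |z| = r):
  p(3) = (-1)·3^0 + (-1)·3^1 + (1)·3^2 + (2)·3^3 = 59.
  |p(3)| = 59.
Check: |p(3)| = 59 ≤ 67 = M_tri(3). ✓ Equality does not hold at z = 3 (the coefficients have mixed signs, so the terms do not all align in phase there).

M_tri(3) = 67; |p(3)| = 59; equality at z=3: no.


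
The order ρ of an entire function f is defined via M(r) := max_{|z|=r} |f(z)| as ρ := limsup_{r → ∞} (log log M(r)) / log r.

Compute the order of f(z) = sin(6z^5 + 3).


Write sin(w) = (e^{iw} ± e^{−iw})/(2 or 2i), so |sin(w)| ≤ e^{|w|}. With w = 6z^5 + 3, |w| ≤ 6r^5 + 3 on |z|=r, giving M(r) ≤ e^{6r^5 + 3} and ρ ≤ 5. For the lower bound, choose z on |z|=r with 6z^5 purely imaginary of modulus 6r^5; then |sin(6z^5 + 3)| grows like e^{6r^5}/2, so ρ ≥ 5. Hence ρ = 5.
Therefore ρ = 5.

Order ρ = 5.


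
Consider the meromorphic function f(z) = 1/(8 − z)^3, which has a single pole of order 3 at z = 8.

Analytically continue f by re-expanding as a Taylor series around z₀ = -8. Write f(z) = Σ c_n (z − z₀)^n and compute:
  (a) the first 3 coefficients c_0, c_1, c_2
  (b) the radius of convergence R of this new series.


Let w = z − z₀, so z = z₀ + w.
Then 8 − z = 8 − (z₀ + w) = (8 − z₀) − w = 16 − w.
f(z) = 1/(16 − w)^3 = (1/(16)^3) · (1 − w/(16))^{−3}.
By the binomial series (1−u)^{−3} = Σ_{n≥0} C(n+2, 2) u^n for |u|<1, with u = w/(16):
  c_n = C(n+2, 2) / (16)^(n+3).
  c_0 = 1/(16)^3 = 1/4096.
  c_1 = 3/(16)^4 = 3/65536.
  c_2 = 6/(16)^5 = 3/524288.
The series is valid for |w/d| < 1, i.e. |z − z₀| < |d|.
Radius of convergence: R = |8 − z₀| = |16| = 16 (distance from z₀ to the singularity z = 8).

c_0 = 1/4096, c_1 = 3/65536, c_2 = 3/524288; R = 16.


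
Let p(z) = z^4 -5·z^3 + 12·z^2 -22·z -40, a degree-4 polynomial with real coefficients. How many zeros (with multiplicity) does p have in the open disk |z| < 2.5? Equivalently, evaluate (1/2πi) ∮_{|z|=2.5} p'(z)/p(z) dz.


The zeros of p are: -1, (1 + 3i), (1 - 3i), 4.
Their magnitudes are: 1, 3.162, 3.162, 4.
Zeros with |z| < R = 2.5: -1.
Count = 1.
By the argument principle, (1/2πi) ∮_{|z|=R} p'(z)/p(z) dz equals exactly this count.

Number of zeros inside |z| < 2.5: 1.


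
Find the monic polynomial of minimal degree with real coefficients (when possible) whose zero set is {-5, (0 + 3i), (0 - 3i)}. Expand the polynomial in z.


The polynomial is p(z) = ∏_{α ∈ S} (z − α), where S = {-5, (0 + 3i), (0 - 3i)}.
Expanding the product yields: p(z) = z^3 + 5·z^2 + 9·z + 45.
Note conjugate pairs combine to real quadratics: (z − (0+3i))(z − (0−3i)) = z² + 9.
The resulting polynomial has degree 3 and real coefficients as required.

p(z) = z^3 + 5·z^2 + 9·z + 45.


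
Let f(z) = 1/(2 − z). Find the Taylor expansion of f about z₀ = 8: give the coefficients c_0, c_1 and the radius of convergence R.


Let w = z − z₀, so z = z₀ + w.
Then 2 − z = 2 − (z₀ + w) = (2 − z₀) − w = -6 − w.
f(z) = 1/(-6 − w) = (1/(-6)) · 1/(1 − w/(-6)) = Σ_{n≥0} w^n / (-6)^(n+1).
So c_n = 1/(-6)^(n+1):
  c_0 = 1/(-6)^1 = -1/6.
  c_1 = 1/(-6)^2 = 1/36.
The series is valid for |w/d| < 1, i.e. |z − z₀| < |d|.
Radius of convergence: R = |2 − z₀| = |-6| = 6 (distance from z₀ to the singularity z = 2).

c_0 = -1/6, c_1 = 1/36; R = 6.


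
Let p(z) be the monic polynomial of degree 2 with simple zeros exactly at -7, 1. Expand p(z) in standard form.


The polynomial is p(z) = ∏_{α ∈ S} (z − α), where S = {-7, 1}.
Expanding the product yields: p(z) = z^2 + 6·z -7.
The resulting polynomial has degree 2 and real coefficients as required.

p(z) = z^2 + 6·z -7.


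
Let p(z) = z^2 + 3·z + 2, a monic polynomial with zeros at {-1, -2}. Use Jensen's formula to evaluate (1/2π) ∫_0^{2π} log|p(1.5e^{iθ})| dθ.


Zeros: -2, -1; r = 1.5.
Inside |z| < r: -1. Outside (|z| ≥ r): -2.
p(0) = 2, so log|p(0)| = log(2) = 0.6931.
Apply Jensen: I(r) = log|p(0)| + Σ_k log(r/|z_k|), summed over zeros inside |z| < r.
  log(r/|z_k|) for z_k = -1: log(1.5/1) = 0.4055
  Outside zeros (-2) contribute nothing to the Jensen sum.
Sum over inside zeros: 0.4055.
I(r) = log|p(0)| + (inside sum) = 0.6931 + 0.4055 = 1.0986.
Note: since some zeros are outside |z| ≤ r, the simplified n·log(r) form does NOT apply — only the inside zeros contribute.

I(r) ≈ 1.0986.


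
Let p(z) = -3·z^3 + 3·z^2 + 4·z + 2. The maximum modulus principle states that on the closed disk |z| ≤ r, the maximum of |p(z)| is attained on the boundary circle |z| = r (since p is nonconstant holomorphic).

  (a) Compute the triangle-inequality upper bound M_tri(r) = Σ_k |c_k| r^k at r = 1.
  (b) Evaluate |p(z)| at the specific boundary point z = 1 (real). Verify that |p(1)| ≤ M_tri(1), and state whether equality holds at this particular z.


Coefficients: c_0 = 2, c_1 = 4, c_2 = 3, c_3 = -3. Radius r = 1.
Part (a). Triangle bound: M_tri(r) = Σ_k |c_k| r^k
  = |2|·1^0 + |4|·1^1 + |3|·1^2 + |-3|·1^3
  = 2 + 4 + 3 + 3 = 12.
This bounds M(r) := max_{|z|=r} |p(z)| from above; equality holds iff all terms c_k z^k can be made to align in phase at a single z on |z|=r.
Part (b). At z = 1 (real, on the circle |z| = r):
  p(1) = (2)·1^0 + (4)·1^1 + (3)·1^2 + (-3)·1^3 = 6.
  |p(1)| = 6.
Check: |p(1)| = 6 ≤ 12 = M_tri(1). ✓ Equality does not hold at z = 1 (the coefficients have mixed signs, so the terms do not all align in phase there).

M_tri(1) = 12; |p(1)| = 6; equality at z=1: no.


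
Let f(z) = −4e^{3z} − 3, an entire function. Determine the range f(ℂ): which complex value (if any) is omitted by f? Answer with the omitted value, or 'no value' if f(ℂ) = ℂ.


Little Picard bounds the complement of f(ℂ) to at most one point.
e^{3z} is never zero on ℂ, so -4·e^{3z} takes every value in ℂ ∖ {0}. Adding -3 shifts the range to ℂ ∖ {-3}. Thus f omits exactly the value -3.

Omitted value: -3.


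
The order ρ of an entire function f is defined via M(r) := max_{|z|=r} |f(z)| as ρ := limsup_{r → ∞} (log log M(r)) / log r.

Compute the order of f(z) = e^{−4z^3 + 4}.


|e^{−4z^3 + 4}| = e^{Re(-4·z^3) + 4} ≤ e^{4|z|^3 + 4} = e^{4r^3 + 4} on |z| = r, so ρ ≤ 3. Choosing z on |z|=r so that -4·z^3 is real positive (always possible by picking arg z appropriately) gives |f(z)| = e^{4r^3 + 4}, matching the bound. The additive constant 4 does not affect log log M(r) ~ 3·log r. Hence ρ = 3.
Therefore ρ = 3.

Order ρ = 3.


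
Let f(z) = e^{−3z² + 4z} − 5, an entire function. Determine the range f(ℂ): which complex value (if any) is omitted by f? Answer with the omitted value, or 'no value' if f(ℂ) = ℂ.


Little Picard bounds the complement of f(ℂ) to at most one point.
The exponent g(z) = −3z² + 4z is a nonconstant polynomial, hence surjective onto ℂ. So e^{g(z)} takes every value in {e^w : w ∈ ℂ} = ℂ ∖ {0}. Adding -5 shifts the range to ℂ ∖ {-5}. f omits exactly -5.

Omitted value: -5.


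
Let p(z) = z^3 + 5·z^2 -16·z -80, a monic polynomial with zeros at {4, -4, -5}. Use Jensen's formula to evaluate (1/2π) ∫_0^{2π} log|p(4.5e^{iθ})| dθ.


Zeros: -5, -4, 4; r = 4.5.
Inside |z| < r: -4, 4. Outside (|z| ≥ r): -5.
p(0) = -80, so log|p(0)| = log(80) = 4.3820.
Apply Jensen: I(r) = log|p(0)| + Σ_k log(r/|z_k|), summed over zeros inside |z| < r.
  log(r/|z_k|) for z_k = 4: log(4.5/4) = 0.1178
  log(r/|z_k|) for z_k = -4: log(4.5/4) = 0.1178
  Outside zeros (-5) contribute nothing to the Jensen sum.
Sum over inside zeros: 0.2356.
I(r) = log|p(0)| + (inside sum) = 4.3820 + 0.2356 = 4.6176.
Note: since some zeros are outside |z| ≤ r, the simplified n·log(r) form does NOT apply — only the inside zeros contribute.

I(r) ≈ 4.6176.


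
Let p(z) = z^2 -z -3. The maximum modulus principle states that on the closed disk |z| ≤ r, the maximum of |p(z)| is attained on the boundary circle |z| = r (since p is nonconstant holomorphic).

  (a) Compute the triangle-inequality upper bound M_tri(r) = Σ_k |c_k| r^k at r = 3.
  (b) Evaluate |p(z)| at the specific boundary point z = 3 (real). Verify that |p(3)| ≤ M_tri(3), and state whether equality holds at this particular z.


Coefficients: c_0 = -3, c_1 = -1, c_2 = 1. Radius r = 3.
Part (a). Triangle bound: M_tri(r) = Σ_k |c_k| r^k
  = |-3|·3^0 + |-1|·3^1 + |1|·3^2
  = 3 + 3 + 9 = 15.
This bounds M(r) := max_{|z|=r} |p(z)| from above; equality holds iff all terms c_k z^k can be made to align in phase at a single z on |z|=r.
Part (b). At z = 3 (real, on the circle |z| = r):
  p(3) = (-3)·3^0 + (-1)·3^1 + (1)·3^2 = 3.
  |p(3)| = 3.
Check: |p(3)| = 3 ≤ 15 = M_tri(3). ✓ Equality does not hold at z = 3 (the coefficients have mixed signs, so the terms do not all align in phase there).

M_tri(3) = 15; |p(3)| = 3; equality at z=3: no.


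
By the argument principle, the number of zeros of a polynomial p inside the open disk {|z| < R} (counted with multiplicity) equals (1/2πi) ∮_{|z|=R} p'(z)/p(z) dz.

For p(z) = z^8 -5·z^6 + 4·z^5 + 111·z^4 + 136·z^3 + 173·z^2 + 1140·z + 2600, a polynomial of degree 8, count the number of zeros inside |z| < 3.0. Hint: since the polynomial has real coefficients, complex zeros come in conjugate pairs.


The zeros of p are: (1 + 2i), (1 - 2i), (3 + 2i), (3 - 2i), (-2 + 2i), (-2 - 2i), (-2 + 1i), (-2 - 1i).
Their magnitudes are: 2.236, 2.236, 3.606, 3.606, 2.828, 2.828, 2.236, 2.236.
Zeros with |z| < R = 3.0: (1 + 2i), (1 - 2i), (-2 + 2i), (-2 - 2i), (-2 + 1i), (-2 - 1i).
Count = 6.
By the argument principle, (1/2πi) ∮_{|z|=R} p'(z)/p(z) dz equals exactly this count.

Number of zeros inside |z| < 3.0: 6.


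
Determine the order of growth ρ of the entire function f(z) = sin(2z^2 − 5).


Write sin(w) = (e^{iw} ± e^{−iw})/(2 or 2i), so |sin(w)| ≤ e^{|w|}. With w = 2z^2 − 5, |w| ≤ 2r^2 + 5 on |z|=r, giving M(r) ≤ e^{2r^2 + 5} and ρ ≤ 2. For the lower bound, choose z on |z|=r with 2z^2 purely imaginary of modulus 2r^2; then |sin(2z^2 − 5)| grows like e^{2r^2}/2, so ρ ≥ 2. Hence ρ = 2.
Therefore ρ = 2.

Order ρ = 2.


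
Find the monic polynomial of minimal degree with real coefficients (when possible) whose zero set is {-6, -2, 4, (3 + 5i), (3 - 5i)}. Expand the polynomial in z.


The polynomial is p(z) = ∏_{α ∈ S} (z − α), where S = {-6, -2, 4, (3 + 5i), (3 - 5i)}.
Expanding the product yields: p(z) = z^5 -2·z^4 -10·z^3 + 208·z^2 -392·z -1632.
Note conjugate pairs combine to real quadratics: (z − (3+5i))(z − (3−5i)) = z² − 6z + 34.
The resulting polynomial has degree 5 and real coefficients as required.

p(z) = z^5 -2·z^4 -10·z^3 + 208·z^2 -392·z -1632.


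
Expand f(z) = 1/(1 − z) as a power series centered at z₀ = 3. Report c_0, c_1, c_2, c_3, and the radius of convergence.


Let w = z − z₀, so z = z₀ + w.
Then 1 − z = 1 − (z₀ + w) = (1 − z₀) − w = -2 − w.
f(z) = 1/(-2 − w) = (1/(-2)) · 1/(1 − w/(-2)) = Σ_{n≥0} w^n / (-2)^(n+1).
So c_n = 1/(-2)^(n+1):
  c_0 = 1/(-2)^1 = -1/2.
  c_1 = 1/(-2)^2 = 1/4.
  c_2 = 1/(-2)^3 = -1/8.
  c_3 = 1/(-2)^4 = 1/16.
The series is valid for |w/d| < 1, i.e. |z − z₀| < |d|.
Radius of convergence: R = |1 − z₀| = |-2| = 2 (distance from z₀ to the singularity z = 1).

c_0 = -1/2, c_1 = 1/4, c_2 = -1/8, c_3 = 1/16; R = 2.


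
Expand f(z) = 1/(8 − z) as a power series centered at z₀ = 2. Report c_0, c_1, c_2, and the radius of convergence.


Let w = z − z₀, so z = z₀ + w.
Then 8 − z = 8 − (z₀ + w) = (8 − z₀) − w = 6 − w.
f(z) = 1/(6 − w) = (1/(6)) · 1/(1 − w/(6)) = Σ_{n≥0} w^n / (6)^(n+1).
So c_n = 1/(6)^(n+1):
  c_0 = 1/(6)^1 = 1/6.
  c_1 = 1/(6)^2 = 1/36.
  c_2 = 1/(6)^3 = 1/216.
The series is valid for |w/d| < 1, i.e. |z − z₀| < |d|.
Radius of convergence: R = |8 − z₀| = |6| = 6 (distance from z₀ to the singularity z = 8).

c_0 = 1/6, c_1 = 1/36, c_2 = 1/216; R = 6.


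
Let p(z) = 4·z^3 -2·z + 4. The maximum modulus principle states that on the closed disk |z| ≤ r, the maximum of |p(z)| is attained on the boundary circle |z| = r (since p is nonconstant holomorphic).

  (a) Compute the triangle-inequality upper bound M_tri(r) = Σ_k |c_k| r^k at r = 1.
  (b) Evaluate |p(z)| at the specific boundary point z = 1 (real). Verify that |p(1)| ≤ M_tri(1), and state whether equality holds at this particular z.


Coefficients: c_0 = 4, c_1 = -2, c_2 = 0, c_3 = 4. Radius r = 1.
Part (a). Triangle bound: M_tri(r) = Σ_k |c_k| r^k
  = |4|·1^0 + |-2|·1^1 + |0|·1^2 + |4|·1^3
  = 4 + 2 + 0 + 4 = 10.
This bounds M(r) := max_{|z|=r} |p(z)| from above; equality holds iff all terms c_k z^k can be made to align in phase at a single z on |z|=r.
Part (b). At z = 1 (real, on the circle |z| = r):
  p(1) = (4)·1^0 + (-2)·1^1 + (0)·1^2 + (4)·1^3 = 6.
  |p(1)| = 6.
Check: |p(1)| = 6 ≤ 10 = M_tri(1). ✓ Equality does not hold at z = 1 (the coefficients have mixed signs, so the terms do not all align in phase there).

M_tri(1) = 10; |p(1)| = 6; equality at z=1: no.


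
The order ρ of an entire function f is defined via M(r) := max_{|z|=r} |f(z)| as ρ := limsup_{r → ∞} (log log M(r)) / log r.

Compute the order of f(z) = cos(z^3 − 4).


Write cos(w) = (e^{iw} ± e^{−iw})/(2 or 2i), so |cos(w)| ≤ e^{|w|}. With w = z^3 − 4, |w| ≤ 1r^3 + 4 on |z|=r, giving M(r) ≤ e^{1r^3 + 4} and ρ ≤ 3. For the lower bound, choose z on |z|=r with 1z^3 purely imaginary of modulus 1r^3; then |cos(z^3 − 4)| grows like e^{1r^3}/2, so ρ ≥ 3. Hence ρ = 3.
Therefore ρ = 3.

Order ρ = 3.


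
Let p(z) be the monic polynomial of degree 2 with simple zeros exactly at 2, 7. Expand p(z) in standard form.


The polynomial is p(z) = ∏_{α ∈ S} (z − α), where S = {2, 7}.
Expanding the product yields: p(z) = z^2 -9·z + 14.
The resulting polynomial has degree 2 and real coefficients as required.

p(z) = z^2 -9·z + 14.


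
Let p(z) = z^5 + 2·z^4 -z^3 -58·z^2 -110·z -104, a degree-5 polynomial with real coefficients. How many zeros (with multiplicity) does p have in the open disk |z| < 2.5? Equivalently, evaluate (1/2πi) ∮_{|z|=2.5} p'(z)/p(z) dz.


The zeros of p are: (-1 + 1i), (-1 - 1i), 4, (-2 + 3i), (-2 - 3i).
Their magnitudes are: 1.414, 1.414, 4, 3.606, 3.606.
Zeros with |z| < R = 2.5: (-1 + 1i), (-1 - 1i).
Count = 2.
By the argument principle, (1/2πi) ∮_{|z|=R} p'(z)/p(z) dz equals exactly this count.

Number of zeros inside |z| < 2.5: 2.


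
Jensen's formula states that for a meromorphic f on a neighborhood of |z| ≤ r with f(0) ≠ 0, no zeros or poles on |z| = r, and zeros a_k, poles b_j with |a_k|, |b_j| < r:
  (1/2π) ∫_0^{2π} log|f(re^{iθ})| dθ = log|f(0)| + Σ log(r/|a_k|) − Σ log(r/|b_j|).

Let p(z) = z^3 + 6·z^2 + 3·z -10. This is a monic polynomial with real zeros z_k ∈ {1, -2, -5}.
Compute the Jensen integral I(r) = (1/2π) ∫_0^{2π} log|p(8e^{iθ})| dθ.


Zeros: -5, -2, 1; r = 8.
Inside |z| < r: -5, -2, 1. Outside (|z| ≥ r): ∅.
p(0) = -10, so log|p(0)| = log(10) = 2.3026.
Apply Jensen: I(r) = log|p(0)| + Σ_k log(r/|z_k|), summed over zeros inside |z| < r.
  log(r/|z_k|) for z_k = 1: log(8/1) = 2.0794
  log(r/|z_k|) for z_k = -2: log(8/2) = 1.3863
  log(r/|z_k|) for z_k = -5: log(8/5) = 0.4700
Sum over inside zeros: 3.9357.
I(r) = log|p(0)| + (inside sum) = 2.3026 + 3.9357 = 6.2383.
Closed form (all zeros inside, monic): I(r) = n·log(r) = 3·log(8) = 6.2383. ✓

I(r) ≈ 6.2383.


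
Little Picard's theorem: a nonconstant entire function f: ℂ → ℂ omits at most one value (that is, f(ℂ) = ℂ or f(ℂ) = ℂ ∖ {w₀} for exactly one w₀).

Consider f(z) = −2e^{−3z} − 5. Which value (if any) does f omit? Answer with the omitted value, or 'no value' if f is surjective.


Little Picard bounds the complement of f(ℂ) to at most one point.
e^{−3z} is never zero on ℂ, so -2·e^{−3z} takes every value in ℂ ∖ {0}. Adding -5 shifts the range to ℂ ∖ {-5}. Thus f omits exactly the value -5.

Omitted value: -5.


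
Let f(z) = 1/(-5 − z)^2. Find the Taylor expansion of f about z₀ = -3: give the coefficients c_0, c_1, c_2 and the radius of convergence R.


Let w = z − z₀, so z = z₀ + w.
Then -5 − z = -5 − (z₀ + w) = (-5 − z₀) − w = -2 − w.
f(z) = 1/(-2 − w)^2 = (1/(-2)^2) · (1 − w/(-2))^{−2}.
By the binomial series (1−u)^{−2} = Σ_{n≥0} C(n+1, 1) u^n for |u|<1, with u = w/(-2):
  c_n = C(n+1, 1) / (-2)^(n+2).
  c_0 = 1/(-2)^2 = 1/4.
  c_1 = 2/(-2)^3 = -1/4.
  c_2 = 3/(-2)^4 = 3/16.
The series is valid for |w/d| < 1, i.e. |z − z₀| < |d|.
Radius of convergence: R = |-5 − z₀| = |-2| = 2 (distance from z₀ to the singularity z = -5).

c_0 = 1/4, c_1 = -1/4, c_2 = 3/16; R = 2.


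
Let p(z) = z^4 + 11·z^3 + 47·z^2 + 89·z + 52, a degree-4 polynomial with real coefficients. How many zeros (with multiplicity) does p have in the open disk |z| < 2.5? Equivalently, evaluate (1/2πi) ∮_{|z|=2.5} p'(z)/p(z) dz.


The zeros of p are: -1, -4, (-3 + 2i), (-3 - 2i).
Their magnitudes are: 1, 4, 3.606, 3.606.
Zeros with |z| < R = 2.5: -1.
Count = 1.
By the argument principle, (1/2πi) ∮_{|z|=R} p'(z)/p(z) dz equals exactly this count.

Number of zeros inside |z| < 2.5: 1.


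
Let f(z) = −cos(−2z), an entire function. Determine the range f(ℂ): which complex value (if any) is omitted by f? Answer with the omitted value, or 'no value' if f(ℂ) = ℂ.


Little Picard bounds the complement of f(ℂ) to at most one point.
cos is entire and surjective onto ℂ: for every w ∈ ℂ, cos(ζ) = w has a solution ζ ∈ ℂ (e.g., via the complex inverse arccos). With ζ = −2z this gives z = ζ/(-2). Then -1·cos(−2z) takes every value in -1·ℂ = ℂ, and adding 0 is a bijection of ℂ. So f is surjective and omits no value. (Note: only on the real line is cos bounded by [−1, 1].)

Omitted value: no value.


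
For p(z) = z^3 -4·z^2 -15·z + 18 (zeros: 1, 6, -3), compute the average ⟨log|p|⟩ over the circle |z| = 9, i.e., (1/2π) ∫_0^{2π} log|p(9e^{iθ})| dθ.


Zeros: -3, 1, 6; r = 9.
Inside |z| < r: -3, 1, 6. Outside (|z| ≥ r): ∅.
p(0) = 18, so log|p(0)| = log(18) = 2.8904.
Apply Jensen: I(r) = log|p(0)| + Σ_k log(r/|z_k|), summed over zeros inside |z| < r.
  log(r/|z_k|) for z_k = 1: log(9/1) = 2.1972
  log(r/|z_k|) for z_k = 6: log(9/6) = 0.4055
  log(r/|z_k|) for z_k = -3: log(9/3) = 1.0986
Sum over inside zeros: 3.7013.
I(r) = log|p(0)| + (inside sum) = 2.8904 + 3.7013 = 6.5917.
Closed form (all zeros inside, monic): I(r) = n·log(r) = 3·log(9) = 6.5917. ✓

I(r) ≈ 6.5917.


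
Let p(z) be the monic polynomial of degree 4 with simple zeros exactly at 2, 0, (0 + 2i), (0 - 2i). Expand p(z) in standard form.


The polynomial is p(z) = ∏_{α ∈ S} (z − α), where S = {2, 0, (0 + 2i), (0 - 2i)}.
Expanding the product yields: p(z) = z^4 -2·z^3 + 4·z^2 -8·z.
Note conjugate pairs combine to real quadratics: (z − (0+2i))(z − (0−2i)) = z² + 4.
The resulting polynomial has degree 4 and real coefficients as required.

p(z) = z^4 -2·z^3 + 4·z^2 -8·z.


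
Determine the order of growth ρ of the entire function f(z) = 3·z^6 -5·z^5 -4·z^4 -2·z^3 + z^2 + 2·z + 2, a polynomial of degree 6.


|f(z)| ≤ Σ|c_k|·r^k = O(r^6) as r → ∞. Polynomial growth is O(e^{r^ε}) for every ε > 0 (since r^6/e^{r^ε} → 0), so ρ ≤ ε for all ε > 0, i.e. ρ = 0. Every nonconstant polynomial has order 0.
Therefore ρ = 0.

Order ρ = 0.


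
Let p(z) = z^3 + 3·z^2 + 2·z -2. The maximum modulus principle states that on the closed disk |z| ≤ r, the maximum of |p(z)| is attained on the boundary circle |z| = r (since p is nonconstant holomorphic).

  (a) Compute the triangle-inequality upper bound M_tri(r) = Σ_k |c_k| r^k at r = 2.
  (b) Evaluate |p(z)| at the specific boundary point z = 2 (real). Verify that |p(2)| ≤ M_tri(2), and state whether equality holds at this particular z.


Coefficients: c_0 = -2, c_1 = 2, c_2 = 3, c_3 = 1. Radius r = 2.
Part (a). Triangle bound: M_tri(r) = Σ_k |c_k| r^k
  = |-2|·2^0 + |2|·2^1 + |3|·2^2 + |1|·2^3
  = 2 + 4 + 12 + 8 = 26.
This bounds M(r) := max_{|z|=r} |p(z)| from above; equality holds iff all terms c_k z^k can be made to align in phase at a single z on |z|=r.
Part (b). At z = 2 (real, on the circle |z| = r):
  p(2) = (-2)·2^0 + (2)·2^1 + (3)·2^2 + (1)·2^3 = 22.
  |p(2)| = 22.
Check: |p(2)| = 22 ≤ 26 = M_tri(2). ✓ Equality does not hold at z = 2 (the coefficients have mixed signs, so the terms do not all align in phase there).

M_tri(2) = 26; |p(2)| = 22; equality at z=2: no.


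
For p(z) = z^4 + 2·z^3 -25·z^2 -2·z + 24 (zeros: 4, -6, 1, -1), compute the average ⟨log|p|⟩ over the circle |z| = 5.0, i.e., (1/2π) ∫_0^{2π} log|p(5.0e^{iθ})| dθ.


Zeros: -6, -1, 1, 4; r = 5.0.
Inside |z| < r: -1, 1, 4. Outside (|z| ≥ r): -6.
p(0) = 24, so log|p(0)| = log(24) = 3.1781.
Apply Jensen: I(r) = log|p(0)| + Σ_k log(r/|z_k|), summed over zeros inside |z| < r.
  log(r/|z_k|) for z_k = 4: log(5.0/4) = 0.2231
  log(r/|z_k|) for z_k = 1: log(5.0/1) = 1.6094
  log(r/|z_k|) for z_k = -1: log(5.0/1) = 1.6094
  Outside zeros (-6) contribute nothing to the Jensen sum.
Sum over inside zeros: 3.4420.
I(r) = log|p(0)| + (inside sum) = 3.1781 + 3.4420 = 6.6201.
Note: since some zeros are outside |z| ≤ r, the simplified n·log(r) form does NOT apply — only the inside zeros contribute.

I(r) ≈ 6.6201.


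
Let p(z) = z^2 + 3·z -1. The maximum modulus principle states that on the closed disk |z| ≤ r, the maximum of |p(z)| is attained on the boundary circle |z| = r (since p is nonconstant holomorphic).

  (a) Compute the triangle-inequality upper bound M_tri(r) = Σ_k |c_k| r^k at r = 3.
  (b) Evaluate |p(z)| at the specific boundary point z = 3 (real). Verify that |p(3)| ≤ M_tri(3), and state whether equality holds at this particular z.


Coefficients: c_0 = -1, c_1 = 3, c_2 = 1. Radius r = 3.
Part (a). Triangle bound: M_tri(r) = Σ_k |c_k| r^k
  = |-1|·3^0 + |3|·3^1 + |1|·3^2
  = 1 + 9 + 9 = 19.
This bounds M(r) := max_{|z|=r} |p(z)| from above; equality holds iff all terms c_k z^k can be made to align in phase at a single z on |z|=r.
Part (b). At z = 3 (real, on the circle |z| = r):
  p(3) = (-1)·3^0 + (3)·3^1 + (1)·3^2 = 17.
  |p(3)| = 17.
Check: |p(3)| = 17 ≤ 19 = M_tri(3). ✓ Equality does not hold at z = 3 (the coefficients have mixed signs, so the terms do not all align in phase there).

M_tri(3) = 19; |p(3)| = 17; equality at z=3: no.


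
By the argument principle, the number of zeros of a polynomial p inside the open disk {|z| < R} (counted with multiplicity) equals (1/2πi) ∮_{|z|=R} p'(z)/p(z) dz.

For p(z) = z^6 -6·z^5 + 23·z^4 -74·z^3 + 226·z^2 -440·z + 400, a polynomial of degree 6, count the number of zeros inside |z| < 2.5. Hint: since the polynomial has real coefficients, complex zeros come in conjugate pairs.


The zeros of p are: (2 + 2i), (2 - 2i), (2 + 1i), (2 - 1i), (-1 + 3i), (-1 - 3i).
Their magnitudes are: 2.828, 2.828, 2.236, 2.236, 3.162, 3.162.
Zeros with |z| < R = 2.5: (2 + 1i), (2 - 1i).
Count = 2.
By the argument principle, (1/2πi) ∮_{|z|=R} p'(z)/p(z) dz equals exactly this count.

Number of zeros inside |z| < 2.5: 2.


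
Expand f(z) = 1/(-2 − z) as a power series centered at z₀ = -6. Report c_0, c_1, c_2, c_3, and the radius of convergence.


Let w = z − z₀, so z = z₀ + w.
Then -2 − z = -2 − (z₀ + w) = (-2 − z₀) − w = 4 − w.
f(z) = 1/(4 − w) = (1/(4)) · 1/(1 − w/(4)) = Σ_{n≥0} w^n / (4)^(n+1).
So c_n = 1/(4)^(n+1):
  c_0 = 1/(4)^1 = 1/4.
  c_1 = 1/(4)^2 = 1/16.
  c_2 = 1/(4)^3 = 1/64.
  c_3 = 1/(4)^4 = 1/256.
The series is valid for |w/d| < 1, i.e. |z − z₀| < |d|.
Radius of convergence: R = |-2 − z₀| = |4| = 4 (distance from z₀ to the singularity z = -2).

c_0 = 1/4, c_1 = 1/16, c_2 = 1/64, c_3 = 1/256; R = 4.


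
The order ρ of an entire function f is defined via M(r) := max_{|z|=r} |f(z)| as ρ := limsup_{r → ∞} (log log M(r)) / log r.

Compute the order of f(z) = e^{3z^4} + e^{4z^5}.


Each summand is entire of order 4 and 5 respectively (as in the single-exponential case). The order of a sum is at most the max of the orders, so ρ ≤ 5. For the lower bound: on |z|=r choose arg z so that 4z^5 is real positive; then |e^{4z^5}| = e^{4r^5} while |e^{3z^4}| ≤ e^{3r^4} = o(e^{4r^5}). So |f| ≥ e^{4r^5}(1 − o(1)) and ρ ≥ 5. Hence ρ = max(4, 5) = 5.
Therefore ρ = 5.

Order ρ = 5.


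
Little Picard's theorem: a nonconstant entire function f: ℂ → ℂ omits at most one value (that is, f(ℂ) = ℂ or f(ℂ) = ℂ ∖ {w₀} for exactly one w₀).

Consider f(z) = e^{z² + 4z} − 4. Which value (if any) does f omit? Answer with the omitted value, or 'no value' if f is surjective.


Little Picard bounds the complement of f(ℂ) to at most one point.
The exponent g(z) = z² + 4z is a nonconstant polynomial, hence surjective onto ℂ. So e^{g(z)} takes every value in {e^w : w ∈ ℂ} = ℂ ∖ {0}. Adding -4 shifts the range to ℂ ∖ {-4}. f omits exactly -4.

Omitted value: -4.


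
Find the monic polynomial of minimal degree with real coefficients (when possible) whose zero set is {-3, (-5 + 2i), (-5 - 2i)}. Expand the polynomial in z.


The polynomial is p(z) = ∏_{α ∈ S} (z − α), where S = {-3, (-5 + 2i), (-5 - 2i)}.
Expanding the product yields: p(z) = z^3 + 13·z^2 + 59·z + 87.
Note conjugate pairs combine to real quadratics: (z − (-5+2i))(z − (-5−2i)) = z² + 10z + 29.
The resulting polynomial has degree 3 and real coefficients as required.

p(z) = z^3 + 13·z^2 + 59·z + 87.


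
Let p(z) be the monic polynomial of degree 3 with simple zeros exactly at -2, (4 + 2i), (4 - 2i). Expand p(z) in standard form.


The polynomial is p(z) = ∏_{α ∈ S} (z − α), where S = {-2, (4 + 2i), (4 - 2i)}.
Expanding the product yields: p(z) = z^3 -6·z^2 + 4·z + 40.
Note conjugate pairs combine to real quadratics: (z − (4+2i))(z − (4−2i)) = z² − 8z + 20.
The resulting polynomial has degree 3 and real coefficients as required.

p(z) = z^3 -6·z^2 + 4·z + 40.


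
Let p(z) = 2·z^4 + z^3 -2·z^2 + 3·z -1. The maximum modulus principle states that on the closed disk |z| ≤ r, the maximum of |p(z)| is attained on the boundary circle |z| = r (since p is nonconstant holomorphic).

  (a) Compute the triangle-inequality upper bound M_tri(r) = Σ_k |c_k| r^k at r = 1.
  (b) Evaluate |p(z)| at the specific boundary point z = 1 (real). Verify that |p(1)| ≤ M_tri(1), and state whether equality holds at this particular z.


Coefficients: c_0 = -1, c_1 = 3, c_2 = -2, c_3 = 1, c_4 = 2. Radius r = 1.
Part (a). Triangle bound: M_tri(r) = Σ_k |c_k| r^k
  = |-1|·1^0 + |3|·1^1 + |-2|·1^2 + |1|·1^3 + |2|·1^4
  = 1 + 3 + 2 + 1 + 2 = 9.
This bounds M(r) := max_{|z|=r} |p(z)| from above; equality holds iff all terms c_k z^k can be made to align in phase at a single z on |z|=r.
Part (b). At z = 1 (real, on the circle |z| = r):
  p(1) = (-1)·1^0 + (3)·1^1 + (-2)·1^2 + (1)·1^3 + (2)·1^4 = 3.
  |p(1)| = 3.
Check: |p(1)| = 3 ≤ 9 = M_tri(1). ✓ Equality does not hold at z = 1 (the coefficients have mixed signs, so the terms do not all align in phase there).

M_tri(1) = 9; |p(1)| = 3; equality at z=1: no.


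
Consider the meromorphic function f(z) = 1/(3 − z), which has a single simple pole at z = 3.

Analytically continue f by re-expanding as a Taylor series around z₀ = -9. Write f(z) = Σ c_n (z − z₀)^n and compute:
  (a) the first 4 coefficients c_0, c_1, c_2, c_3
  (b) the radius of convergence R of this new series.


Let w = z − z₀, so z = z₀ + w.
Then 3 − z = 3 − (z₀ + w) = (3 − z₀) − w = 12 − w.
f(z) = 1/(12 − w) = (1/(12)) · 1/(1 − w/(12)) = Σ_{n≥0} w^n / (12)^(n+1).
So c_n = 1/(12)^(n+1):
  c_0 = 1/(12)^1 = 1/12.
  c_1 = 1/(12)^2 = 1/144.
  c_2 = 1/(12)^3 = 1/1728.
  c_3 = 1/(12)^4 = 1/20736.
The series is valid for |w/d| < 1, i.e. |z − z₀| < |d|.
Radius of convergence: R = |3 − z₀| = |12| = 12 (distance from z₀ to the singularity z = 3).

c_0 = 1/12, c_1 = 1/144, c_2 = 1/1728, c_3 = 1/20736; R = 12.


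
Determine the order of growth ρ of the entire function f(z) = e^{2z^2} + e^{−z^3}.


Each summand is entire of order 2 and 3 respectively (as in the single-exponential case). The order of a sum is at most the max of the orders, so ρ ≤ 3. For the lower bound: on |z|=r choose arg z so that -1z^3 is real positive; then |e^{-1z^3}| = e^{1r^3} while |e^{2z^2}| ≤ e^{2r^2} = o(e^{1r^3}). So |f| ≥ e^{1r^3}(1 − o(1)) and ρ ≥ 3. Hence ρ = max(2, 3) = 3.
Therefore ρ = 3.

Order ρ = 3.


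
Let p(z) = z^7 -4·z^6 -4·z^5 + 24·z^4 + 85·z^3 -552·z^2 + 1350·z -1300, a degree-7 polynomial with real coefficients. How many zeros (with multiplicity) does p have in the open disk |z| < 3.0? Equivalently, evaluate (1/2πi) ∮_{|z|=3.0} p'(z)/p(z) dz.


The zeros of p are: (3 + 1i), (3 - 1i), (1 + 2i), (1 - 2i), (-3 + 2i), (-3 - 2i), 2.
Their magnitudes are: 3.162, 3.162, 2.236, 2.236, 3.606, 3.606, 2.
Zeros with |z| < R = 3.0: (1 + 2i), (1 - 2i), 2.
Count = 3.
By the argument principle, (1/2πi) ∮_{|z|=R} p'(z)/p(z) dz equals exactly this count.

Number of zeros inside |z| < 3.0: 3.


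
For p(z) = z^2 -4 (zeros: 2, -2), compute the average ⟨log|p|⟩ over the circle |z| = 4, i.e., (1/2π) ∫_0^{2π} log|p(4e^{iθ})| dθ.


Zeros: -2, 2; r = 4.
Inside |z| < r: -2, 2. Outside (|z| ≥ r): ∅.
p(0) = -4, so log|p(0)| = log(4) = 1.3863.
Apply Jensen: I(r) = log|p(0)| + Σ_k log(r/|z_k|), summed over zeros inside |z| < r.
  log(r/|z_k|) for z_k = 2: log(4/2) = 0.6931
  log(r/|z_k|) for z_k = -2: log(4/2) = 0.6931
Sum over inside zeros: 1.3863.
I(r) = log|p(0)| + (inside sum) = 1.3863 + 1.3863 = 2.7726.
Closed form (all zeros inside, monic): I(r) = n·log(r) = 2·log(4) = 2.7726. ✓

I(r) ≈ 2.7726.


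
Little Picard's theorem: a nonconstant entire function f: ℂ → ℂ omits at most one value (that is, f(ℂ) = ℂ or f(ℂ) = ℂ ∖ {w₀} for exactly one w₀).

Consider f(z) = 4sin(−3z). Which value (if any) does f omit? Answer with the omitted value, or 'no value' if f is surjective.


Little Picard bounds the complement of f(ℂ) to at most one point.
sin is entire and surjective onto ℂ: for every w ∈ ℂ, sin(ζ) = w has a solution ζ ∈ ℂ (e.g., via the complex inverse arcsin). With ζ = −3z this gives z = ζ/(-3). Then 4·sin(−3z) takes every value in 4·ℂ = ℂ, and adding 0 is a bijection of ℂ. So f is surjective and omits no value. (Note: only on the real line is sin bounded by [−1, 1].)

Omitted value: no value.


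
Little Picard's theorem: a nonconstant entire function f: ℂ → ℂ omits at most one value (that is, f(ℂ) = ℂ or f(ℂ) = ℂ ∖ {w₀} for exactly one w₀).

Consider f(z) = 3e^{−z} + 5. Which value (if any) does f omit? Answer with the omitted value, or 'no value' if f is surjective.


Little Picard bounds the complement of f(ℂ) to at most one point.
e^{−z} is never zero on ℂ, so 3·e^{−z} takes every value in ℂ ∖ {0}. Adding 5 shifts the range to ℂ ∖ {5}. Thus f omits exactly the value 5.

Omitted value: 5.


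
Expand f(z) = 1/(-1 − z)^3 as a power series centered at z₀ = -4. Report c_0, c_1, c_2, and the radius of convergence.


Let w = z − z₀, so z = z₀ + w.
Then -1 − z = -1 − (z₀ + w) = (-1 − z₀) − w = 3 − w.
f(z) = 1/(3 − w)^3 = (1/(3)^3) · (1 − w/(3))^{−3}.
By the binomial series (1−u)^{−3} = Σ_{n≥0} C(n+2, 2) u^n for |u|<1, with u = w/(3):
  c_n = C(n+2, 2) / (3)^(n+3).
  c_0 = 1/(3)^3 = 1/27.
  c_1 = 3/(3)^4 = 1/27.
  c_2 = 6/(3)^5 = 2/81.
The series is valid for |w/d| < 1, i.e. |z − z₀| < |d|.
Radius of convergence: R = |-1 − z₀| = |3| = 3 (distance from z₀ to the singularity z = -1).

c_0 = 1/27, c_1 = 1/27, c_2 = 2/81; R = 3.


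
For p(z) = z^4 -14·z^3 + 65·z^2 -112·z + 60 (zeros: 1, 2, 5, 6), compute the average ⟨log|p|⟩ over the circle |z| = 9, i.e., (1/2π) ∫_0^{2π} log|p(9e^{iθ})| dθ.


Zeros: 1, 2, 5, 6; r = 9.
Inside |z| < r: 1, 2, 5, 6. Outside (|z| ≥ r): ∅.
p(0) = 60, so log|p(0)| = log(60) = 4.0943.
Apply Jensen: I(r) = log|p(0)| + Σ_k log(r/|z_k|), summed over zeros inside |z| < r.
  log(r/|z_k|) for z_k = 1: log(9/1) = 2.1972
  log(r/|z_k|) for z_k = 2: log(9/2) = 1.5041
  log(r/|z_k|) for z_k = 5: log(9/5) = 0.5878
  log(r/|z_k|) for z_k = 6: log(9/6) = 0.4055
Sum over inside zeros: 4.6946.
I(r) = log|p(0)| + (inside sum) = 4.0943 + 4.6946 = 8.7889.
Closed form (all zeros inside, monic): I(r) = n·log(r) = 4·log(9) = 8.7889. ✓

I(r) ≈ 8.7889.


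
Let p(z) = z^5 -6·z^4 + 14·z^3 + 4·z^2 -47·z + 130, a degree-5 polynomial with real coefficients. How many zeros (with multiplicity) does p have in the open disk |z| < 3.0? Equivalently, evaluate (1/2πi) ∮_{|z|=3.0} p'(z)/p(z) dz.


The zeros of p are: (1 + 2i), (1 - 2i), -2, (3 + 2i), (3 - 2i).
Their magnitudes are: 2.236, 2.236, 2, 3.606, 3.606.
Zeros with |z| < R = 3.0: (1 + 2i), (1 - 2i), -2.
Count = 3.
By the argument principle, (1/2πi) ∮_{|z|=R} p'(z)/p(z) dz equals exactly this count.

Number of zeros inside |z| < 3.0: 3.


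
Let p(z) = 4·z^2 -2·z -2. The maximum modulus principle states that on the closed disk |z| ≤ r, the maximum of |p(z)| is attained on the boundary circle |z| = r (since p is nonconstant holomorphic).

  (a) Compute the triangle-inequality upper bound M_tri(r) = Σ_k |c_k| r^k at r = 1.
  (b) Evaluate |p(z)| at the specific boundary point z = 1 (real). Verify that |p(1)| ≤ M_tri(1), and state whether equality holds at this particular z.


Coefficients: c_0 = -2, c_1 = -2, c_2 = 4. Radius r = 1.
Part (a). Triangle bound: M_tri(r) = Σ_k |c_k| r^k
  = |-2|·1^0 + |-2|·1^1 + |4|·1^2
  = 2 + 2 + 4 = 8.
This bounds M(r) := max_{|z|=r} |p(z)| from above; equality holds iff all terms c_k z^k can be made to align in phase at a single z on |z|=r.
Part (b). At z = 1 (real, on the circle |z| = r):
  p(1) = (-2)·1^0 + (-2)·1^1 + (4)·1^2 = 0.
  |p(1)| = 0.
Check: |p(1)| = 0 ≤ 8 = M_tri(1). ✓ Equality does not hold at z = 1 (the coefficients have mixed signs, so the terms do not all align in phase there).

M_tri(1) = 8; |p(1)| = 0; equality at z=1: no.
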